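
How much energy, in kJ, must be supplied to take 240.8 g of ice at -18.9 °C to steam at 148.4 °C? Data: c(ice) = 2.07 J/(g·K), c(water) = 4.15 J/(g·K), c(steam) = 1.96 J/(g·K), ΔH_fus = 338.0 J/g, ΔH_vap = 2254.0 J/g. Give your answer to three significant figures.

q = 756 kJ

q1 (heat ice -18.9→0.0 °C): 240.8 × 2.07 × 18.9 = 9421 J
q2 (melt at 0 °C): 240.8 × 338.0 = 81390 J
q3 (heat water 0.0→100.0 °C): 240.8 × 4.15 × 100.0 = 99932 J
q4 (vaporize at 100 °C): 240.8 × 2254.0 = 542763 J
q5 (heat steam 100.0→148.4 °C): 240.8 × 1.96 × 48.4 = 22843 J
Total: 9421 + 81390 + 99932 + 542763 + 22843 = 756349 J = 756 kJ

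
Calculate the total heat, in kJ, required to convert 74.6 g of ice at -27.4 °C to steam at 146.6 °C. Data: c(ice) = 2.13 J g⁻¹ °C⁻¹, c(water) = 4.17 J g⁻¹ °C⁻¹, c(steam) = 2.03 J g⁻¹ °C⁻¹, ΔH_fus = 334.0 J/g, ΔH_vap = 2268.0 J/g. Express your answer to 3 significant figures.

q1 (heat ice -27.4→0.0 °C): 74.6 × 2.13 × 27.4 = 4354 J
q2 (melt at 0 °C): 74.6 × 334.0 = 24916 J
q3 (heat water 0.0→100.0 °C): 74.6 × 4.17 × 100.0 = 31108 J
q4 (vaporize at 100 °C): 74.6 × 2268.0 = 169193 J
q5 (heat steam 100.0→146.6 °C): 74.6 × 2.03 × 46.6 = 7057 J
Total: 4354 + 24916 + 31108 + 169193 + 7057 = 236628 J = 237 kJ

q = 237 kJ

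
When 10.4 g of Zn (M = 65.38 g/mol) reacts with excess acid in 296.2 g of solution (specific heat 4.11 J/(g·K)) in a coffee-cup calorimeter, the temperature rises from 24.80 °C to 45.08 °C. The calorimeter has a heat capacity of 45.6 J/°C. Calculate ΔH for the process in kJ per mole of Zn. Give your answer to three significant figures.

ΔH = -161 kJ/mol

|ΔT| = |45.08 − 24.80| = 20.28 °C
|q_surr| = (296.2 × 4.11 + 45.6) × 20.28 = 1262.982 × 20.28 = 25610 J
n(Zn) = 10.4 / 65.38 = 0.1591 mol
Temperature rose, so q_rxn = −|q_surr| = -25.61 kJ
ΔH = q_rxn / n = -161.0 kJ/mol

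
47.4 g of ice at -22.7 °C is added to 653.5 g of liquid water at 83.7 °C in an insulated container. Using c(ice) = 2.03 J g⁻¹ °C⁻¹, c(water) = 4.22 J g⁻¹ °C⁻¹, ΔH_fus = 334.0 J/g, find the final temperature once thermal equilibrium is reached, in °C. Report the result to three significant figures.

Heat to bring ice to 0 °C and melt it: q₁ = 47.4×2.03×22.7 + 47.4×334.0 = 18016 J
Heat the water can supply cooling to 0 °C: 653.5×4.22×83.7 = 230825 J > q₁, so all ice melts.
Energy balance: 653.5×4.22×(83.7 − T) = 18016 + 47.4×4.22×(T − 0)
2757.77(83.7 − T) = 18016 + 200.028 T
230825 − 18016 = 2957.798 T
T = 212809 / 2957.798 = 71.948 °C

T_f = 71.9 °C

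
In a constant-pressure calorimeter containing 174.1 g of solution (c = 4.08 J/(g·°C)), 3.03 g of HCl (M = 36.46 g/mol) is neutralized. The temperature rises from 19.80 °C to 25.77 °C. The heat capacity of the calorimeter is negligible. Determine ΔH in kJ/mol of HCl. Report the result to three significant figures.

ΔH = -51.0 kJ/mol

|ΔT| = |25.77 − 19.80| = 5.97 °C
|q_surr| = (174.1 × 4.08) × 5.97 = 710.328 × 5.97 = 4241 J
n(HCl) = 3.03 / 36.46 = 0.08310 mol
Temperature rose, so q_rxn = −|q_surr| = -4.241 kJ
ΔH = q_rxn / n = -51.03 kJ/mol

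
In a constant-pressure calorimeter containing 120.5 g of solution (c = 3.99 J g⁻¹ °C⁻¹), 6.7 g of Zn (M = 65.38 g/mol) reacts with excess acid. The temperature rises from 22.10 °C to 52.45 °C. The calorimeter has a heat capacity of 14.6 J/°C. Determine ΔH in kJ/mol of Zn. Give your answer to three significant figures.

ΔH = -147 kJ/mol

|ΔT| = |52.45 − 22.10| = 30.35 °C
|q_surr| = (120.5 × 3.99 + 14.6) × 30.35 = 495.395 × 30.35 = 15040 J
n(Zn) = 6.7 / 65.38 = 0.1025 mol
Temperature rose, so q_rxn = −|q_surr| = -15.04 kJ
ΔH = q_rxn / n = -146.7 kJ/mol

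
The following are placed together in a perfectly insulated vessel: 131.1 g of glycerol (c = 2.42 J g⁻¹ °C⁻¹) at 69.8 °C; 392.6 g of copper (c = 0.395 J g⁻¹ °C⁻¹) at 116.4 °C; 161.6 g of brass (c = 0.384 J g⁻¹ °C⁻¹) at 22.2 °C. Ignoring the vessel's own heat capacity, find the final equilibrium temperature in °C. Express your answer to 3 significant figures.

T_f = 77.8 °C

Σ mᵢcᵢ(T − Tᵢ) = 0  ⇒  T = Σ mᵢcᵢTᵢ / Σ mᵢcᵢ
Σ mᵢcᵢ = 131.1×2.42 + 392.6×0.395 + 161.6×0.384 = 534.3934
Σ mᵢcᵢTᵢ = 317.262×69.8 + 155.077×116.4 + 62.0544×22.2 = 41573
T = 41573 / 534.3934 = 77.79 °C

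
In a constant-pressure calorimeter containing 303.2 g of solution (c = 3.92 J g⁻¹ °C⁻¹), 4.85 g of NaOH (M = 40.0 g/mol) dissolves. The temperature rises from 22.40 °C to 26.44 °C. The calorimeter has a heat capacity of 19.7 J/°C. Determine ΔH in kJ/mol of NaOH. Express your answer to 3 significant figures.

|ΔT| = |26.44 − 22.40| = 4.04 °C
|q_surr| = (303.2 × 3.92 + 19.7) × 4.04 = 1208.244 × 4.04 = 4881.3 J
n(NaOH) = 4.85 / 40.0 = 0.12125 mol
Temperature rose, so q_rxn = −|q_surr| = -4.8813 kJ
ΔH = q_rxn / n = -40.26 kJ/mol

ΔH = -40.3 kJ/mol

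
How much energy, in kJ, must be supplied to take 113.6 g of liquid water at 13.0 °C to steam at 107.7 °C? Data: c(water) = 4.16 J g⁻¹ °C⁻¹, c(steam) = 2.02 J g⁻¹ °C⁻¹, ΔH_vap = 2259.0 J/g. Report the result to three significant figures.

q1 (heat water 13.0→100.0 °C): 113.6 × 4.16 × 87.0 = 41114 J
q2 (vaporize at 100 °C): 113.6 × 2259.0 = 256622 J
q3 (heat steam 100.0→107.7 °C): 113.6 × 2.02 × 7.7 = 1767 J
Total: 41114 + 256622 + 1767 = 299503 J = 300 kJ

q = 300 kJ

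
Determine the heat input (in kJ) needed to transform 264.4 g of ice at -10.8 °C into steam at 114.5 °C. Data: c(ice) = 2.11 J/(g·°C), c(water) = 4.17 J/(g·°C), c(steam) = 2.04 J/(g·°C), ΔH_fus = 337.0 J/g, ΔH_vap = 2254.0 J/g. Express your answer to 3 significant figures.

q1 (heat ice -10.8→0.0 °C): 264.4 × 2.11 × 10.8 = 6025 J
q2 (melt at 0 °C): 264.4 × 337.0 = 89103 J
q3 (heat water 0.0→100.0 °C): 264.4 × 4.17 × 100.0 = 110255 J
q4 (vaporize at 100 °C): 264.4 × 2254.0 = 595958 J
q5 (heat steam 100.0→114.5 °C): 264.4 × 2.04 × 14.5 = 7821 J
Total: 6025 + 89103 + 110255 + 595958 + 7821 = 809162 J = 809 kJ

q = 809 kJ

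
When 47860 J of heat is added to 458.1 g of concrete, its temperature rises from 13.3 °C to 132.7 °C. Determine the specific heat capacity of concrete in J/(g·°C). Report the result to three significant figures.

c = 0.875 J/(g·°C)

c = q / (m ΔT) = 47860 / (458.1 × 119.4)
c = 47860 / 54697.14 = 0.875 J/(g·°C)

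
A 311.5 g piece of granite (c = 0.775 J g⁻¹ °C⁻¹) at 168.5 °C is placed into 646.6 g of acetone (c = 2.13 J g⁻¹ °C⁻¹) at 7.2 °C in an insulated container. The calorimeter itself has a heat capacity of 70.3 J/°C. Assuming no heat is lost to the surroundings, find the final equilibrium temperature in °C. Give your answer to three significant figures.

Heat lost by granite = heat gained by acetone + calorimeter.
(311.5)(0.775)(168.5 − T) = [(646.6)(2.13) + 70.3](T − 7.2)
241.4125 (168.5 − T) = 1447.558 (T − 7.2)
40678 − 241.4125 T = 1447.558 T − 10422
51100 = 1688.9705 T
T = 30.26 °C

T_f = 30.3 °C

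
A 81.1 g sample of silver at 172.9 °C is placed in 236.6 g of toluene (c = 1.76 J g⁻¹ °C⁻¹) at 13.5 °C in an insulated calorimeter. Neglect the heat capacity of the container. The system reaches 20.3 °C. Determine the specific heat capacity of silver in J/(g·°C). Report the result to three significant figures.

q_gained = (236.6 × 1.76) × (20.3 − 13.5) = 2832 J
q_lost = 81.1 × c × (172.9 − 20.3) = 12375.86 c
Set equal: c = 2832 / 12375.86 = 0.229 J/(g·°C)

c = 0.229 J/(g·°C)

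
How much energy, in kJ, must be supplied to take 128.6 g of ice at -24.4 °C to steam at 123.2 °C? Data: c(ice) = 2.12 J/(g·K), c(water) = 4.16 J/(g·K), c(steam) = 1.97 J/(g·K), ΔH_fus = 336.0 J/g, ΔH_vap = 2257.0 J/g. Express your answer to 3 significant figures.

q = 399 kJ

q1 (heat ice -24.4→0.0 °C): 128.6 × 2.12 × 24.4 = 6652 J
q2 (melt at 0 °C): 128.6 × 336.0 = 43210 J
q3 (heat water 0.0→100.0 °C): 128.6 × 4.16 × 100.0 = 53498 J
q4 (vaporize at 100 °C): 128.6 × 2257.0 = 290250 J
q5 (heat steam 100.0→123.2 °C): 128.6 × 1.97 × 23.2 = 5878 J
Total: 6652 + 43210 + 53498 + 290250 + 5878 = 399488 J = 399 kJ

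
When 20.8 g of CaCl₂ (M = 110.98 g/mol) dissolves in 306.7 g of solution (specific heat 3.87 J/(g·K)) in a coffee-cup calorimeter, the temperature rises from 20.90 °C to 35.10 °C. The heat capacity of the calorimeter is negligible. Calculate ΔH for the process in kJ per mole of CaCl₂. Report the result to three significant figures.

|ΔT| = |35.10 − 20.90| = 14.20 °C
|q_surr| = (306.7 × 3.87) × 14.20 = 1186.929 × 14.20 = 16850 J
n(CaCl₂) = 20.8 / 110.98 = 0.1874 mol
Temperature rose, so q_rxn = −|q_surr| = -16.85 kJ
ΔH = q_rxn / n = -89.91 kJ/mol

ΔH = -89.9 kJ/mol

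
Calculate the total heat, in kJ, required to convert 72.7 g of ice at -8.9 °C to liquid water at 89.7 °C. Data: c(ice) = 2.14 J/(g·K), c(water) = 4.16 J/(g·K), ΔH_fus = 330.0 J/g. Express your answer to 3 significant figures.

q = 52.5 kJ

q1 (heat ice -8.9→0.0 °C): 72.7 × 2.14 × 8.9 = 1385 J
q2 (melt at 0 °C): 72.7 × 330.0 = 23991 J
q3 (heat water 0.0→89.7 °C): 72.7 × 4.16 × 89.7 = 27128 J
Total: 1385 + 23991 + 27128 = 52504 J = 52.5 kJ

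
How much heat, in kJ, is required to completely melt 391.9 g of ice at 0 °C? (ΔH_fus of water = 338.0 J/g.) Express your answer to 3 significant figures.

q = m × ΔH_fus = 391.9 × 338.0 = 132460 J = 132 kJ

q = 132 kJ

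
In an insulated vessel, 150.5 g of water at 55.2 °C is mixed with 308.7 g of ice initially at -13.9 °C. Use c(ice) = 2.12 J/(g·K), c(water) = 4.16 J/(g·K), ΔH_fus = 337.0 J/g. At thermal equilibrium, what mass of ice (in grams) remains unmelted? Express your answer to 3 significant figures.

Heat to warm all ice to 0 °C: 308.7×2.12×13.9 = 9096.8 J
Heat released by water cooling to 0 °C: 150.5×4.16×55.2 = 34560 J
34560 J < 9096.8 + 308.7×337.0 = 113128.7 J, so not all ice melts; final T = 0 °C.
Heat left for melting: 34560 − 9096.8 = 25463.2 J
Mass melted = 25463.2 / 337.0 = 75.56 g
Ice remaining = 308.7 − 75.56 = 233.14 g

m_ice remaining = 233 g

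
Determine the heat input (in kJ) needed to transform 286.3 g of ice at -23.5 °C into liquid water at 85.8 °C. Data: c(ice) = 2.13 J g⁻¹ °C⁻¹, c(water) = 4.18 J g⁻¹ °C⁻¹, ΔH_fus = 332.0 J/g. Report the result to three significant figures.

q = 212 kJ

q1 (heat ice -23.5→0.0 °C): 286.3 × 2.13 × 23.5 = 14331 J
q2 (melt at 0 °C): 286.3 × 332.0 = 95052 J
q3 (heat water 0.0→85.8 °C): 286.3 × 4.18 × 85.8 = 102680 J
Total: 14331 + 95052 + 102680 = 212063 J = 212 kJ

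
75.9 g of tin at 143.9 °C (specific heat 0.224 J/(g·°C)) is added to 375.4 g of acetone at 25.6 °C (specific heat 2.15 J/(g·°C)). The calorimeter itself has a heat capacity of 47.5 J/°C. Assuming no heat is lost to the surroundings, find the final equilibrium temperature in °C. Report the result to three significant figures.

T_f = 27.9 °C

Heat lost by tin = heat gained by acetone + calorimeter.
(75.9)(0.224)(143.9 − T) = [(375.4)(2.15) + 47.5](T − 25.6)
17.0016 (143.9 − T) = 854.61 (T − 25.6)
2446.5 − 17.0016 T = 854.61 T − 21878
24324.5 = 871.6116 T
T = 27.91 °C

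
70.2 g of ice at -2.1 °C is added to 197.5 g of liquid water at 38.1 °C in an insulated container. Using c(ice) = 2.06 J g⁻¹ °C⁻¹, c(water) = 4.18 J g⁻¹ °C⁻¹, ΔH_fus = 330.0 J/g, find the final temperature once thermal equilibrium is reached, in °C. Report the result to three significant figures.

T_f = 7.13 °C

Heat to bring ice to 0 °C and melt it: q₁ = 70.2×2.06×2.1 + 70.2×330.0 = 23470 J
Heat the water can supply cooling to 0 °C: 197.5×4.18×38.1 = 31453.5 J > q₁, so all ice melts.
Energy balance: 197.5×4.18×(38.1 − T) = 23470 + 70.2×4.18×(T − 0)
825.55(38.1 − T) = 23470 + 293.436 T
31453.5 − 23470 = 1118.986 T
T = 7983.5 / 1118.986 = 7.1346 °C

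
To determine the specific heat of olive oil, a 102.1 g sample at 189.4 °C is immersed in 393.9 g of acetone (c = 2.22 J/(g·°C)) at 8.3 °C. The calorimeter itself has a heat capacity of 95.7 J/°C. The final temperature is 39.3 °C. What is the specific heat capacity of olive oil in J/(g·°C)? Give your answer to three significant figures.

q_gained = (393.9 × 2.22 + 95.7) × (39.3 − 8.3) = 30070 J
q_lost = 102.1 × c × (189.4 − 39.3) = 15325.21 c
Set equal: c = 30070 / 15325.21 = 1.96 J/(g·°C)

c = 1.96 J/(g·°C)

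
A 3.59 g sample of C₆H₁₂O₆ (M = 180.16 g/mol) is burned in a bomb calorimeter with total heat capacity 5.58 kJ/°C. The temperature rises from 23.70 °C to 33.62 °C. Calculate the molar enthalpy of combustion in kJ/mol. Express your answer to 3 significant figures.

ΔH = -2780 kJ/mol

ΔT = 33.62 − 23.70 = 9.92 °C
q_cal = C_cal × ΔT = 5.58 × 9.92 = 55.3536 kJ
n = 3.59 / 180.16 = 0.01993 mol
q_rxn = −q_cal = -55.3536 kJ
ΔH = -55.3536 / 0.01993 = -2777 kJ/mol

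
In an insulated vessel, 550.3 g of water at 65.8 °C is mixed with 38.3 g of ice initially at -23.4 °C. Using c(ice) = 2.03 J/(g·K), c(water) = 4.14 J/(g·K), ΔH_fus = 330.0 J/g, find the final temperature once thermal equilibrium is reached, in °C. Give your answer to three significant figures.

T_f = 55.6 °C

Heat to bring ice to 0 °C and melt it: q₁ = 38.3×2.03×23.4 + 38.3×330.0 = 14458 J
Heat the water can supply cooling to 0 °C: 550.3×4.14×65.8 = 149908 J > q₁, so all ice melts.
Energy balance: 550.3×4.14×(65.8 − T) = 14458 + 38.3×4.14×(T − 0)
2278.242(65.8 − T) = 14458 + 158.562 T
149908 − 14458 = 2436.804 T
T = 135450 / 2436.804 = 55.59 °C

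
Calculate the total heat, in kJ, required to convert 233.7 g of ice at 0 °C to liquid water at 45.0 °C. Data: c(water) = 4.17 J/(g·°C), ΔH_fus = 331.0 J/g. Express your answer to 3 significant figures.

q = 121 kJ

q1 (melt at 0 °C): 233.7 × 331.0 = 77355 J
q2 (heat water 0.0→45.0 °C): 233.7 × 4.17 × 45.0 = 43854 J
Total: 77355 + 43854 = 121209 J = 121 kJ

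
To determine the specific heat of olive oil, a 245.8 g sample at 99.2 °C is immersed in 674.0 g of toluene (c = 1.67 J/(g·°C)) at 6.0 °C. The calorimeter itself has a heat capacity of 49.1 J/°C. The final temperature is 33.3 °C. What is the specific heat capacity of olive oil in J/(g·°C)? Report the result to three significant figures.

c = 1.98 J/(g·°C)

q_gained = (674.0 × 1.67 + 49.1) × (33.3 − 6.0) = 32070 J
q_lost = 245.8 × c × (99.2 − 33.3) = 16198.22 c
Set equal: c = 32070 / 16198.22 = 1.98 J/(g·°C)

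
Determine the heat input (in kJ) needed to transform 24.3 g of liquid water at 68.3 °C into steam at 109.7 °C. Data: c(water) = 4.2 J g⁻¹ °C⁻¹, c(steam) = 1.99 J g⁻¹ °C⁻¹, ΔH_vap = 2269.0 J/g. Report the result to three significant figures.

q = 58.8 kJ

q1 (heat water 68.3→100.0 °C): 24.3 × 4.2 × 31.7 = 3235 J
q2 (vaporize at 100 °C): 24.3 × 2269.0 = 55137 J
q3 (heat steam 100.0→109.7 °C): 24.3 × 1.99 × 9.7 = 469 J
Total: 3235 + 55137 + 469 = 58841 J = 58.8 kJ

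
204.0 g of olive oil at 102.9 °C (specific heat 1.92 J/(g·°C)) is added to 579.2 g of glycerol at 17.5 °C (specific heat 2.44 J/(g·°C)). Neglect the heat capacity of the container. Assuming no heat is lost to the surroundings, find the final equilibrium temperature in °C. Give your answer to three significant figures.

Heat lost by olive oil = heat gained by glycerol.
(204.0)(1.92)(102.9 − T) = (579.2)(2.44)(T − 17.5)
391.68 (102.9 − T) = 1413.248 (T − 17.5)
40304 − 391.68 T = 1413.248 T − 24732
65036 = 1804.928 T
T = 36.03 °C

T_f = 36.0 °C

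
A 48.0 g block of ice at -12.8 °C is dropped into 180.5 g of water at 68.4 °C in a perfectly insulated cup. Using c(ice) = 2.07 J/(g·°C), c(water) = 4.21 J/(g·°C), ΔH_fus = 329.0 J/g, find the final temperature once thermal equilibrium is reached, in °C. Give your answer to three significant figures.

T_f = 36.3 °C

Heat to bring ice to 0 °C and melt it: q₁ = 48.0×2.07×12.8 + 48.0×329.0 = 17064 J
Heat the water can supply cooling to 0 °C: 180.5×4.21×68.4 = 51977.5 J > q₁, so all ice melts.
Energy balance: 180.5×4.21×(68.4 − T) = 17064 + 48.0×4.21×(T − 0)
759.905(68.4 − T) = 17064 + 202.08 T
51977.5 − 17064 = 961.985 T
T = 34913.5 / 961.985 = 36.29 °C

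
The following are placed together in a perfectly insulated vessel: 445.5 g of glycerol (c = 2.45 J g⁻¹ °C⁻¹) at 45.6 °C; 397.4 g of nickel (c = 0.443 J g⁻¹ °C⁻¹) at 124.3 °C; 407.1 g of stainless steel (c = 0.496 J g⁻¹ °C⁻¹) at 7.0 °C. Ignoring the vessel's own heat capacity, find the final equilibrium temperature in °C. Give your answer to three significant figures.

Σ mᵢcᵢ(T − Tᵢ) = 0  ⇒  T = Σ mᵢcᵢTᵢ / Σ mᵢcᵢ
Σ mᵢcᵢ = 445.5×2.45 + 397.4×0.443 + 407.1×0.496 = 1469.4448
Σ mᵢcᵢTᵢ = 1091.475×45.6 + 176.0482×124.3 + 201.9216×7.0 = 73068
T = 73068 / 1469.4448 = 49.72 °C

T_f = 49.7 °C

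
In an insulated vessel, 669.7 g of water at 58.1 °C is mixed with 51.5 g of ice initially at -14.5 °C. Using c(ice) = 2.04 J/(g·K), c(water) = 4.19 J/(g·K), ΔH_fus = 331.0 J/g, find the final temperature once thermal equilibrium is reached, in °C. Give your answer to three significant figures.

T_f = 47.8 °C

Heat to bring ice to 0 °C and melt it: q₁ = 51.5×2.04×14.5 + 51.5×331.0 = 18570 J
Heat the water can supply cooling to 0 °C: 669.7×4.19×58.1 = 163031 J > q₁, so all ice melts.
Energy balance: 669.7×4.19×(58.1 − T) = 18570 + 51.5×4.19×(T − 0)
2806.043(58.1 − T) = 18570 + 215.785 T
163031 − 18570 = 3021.828 T
T = 144461 / 3021.828 = 47.81 °C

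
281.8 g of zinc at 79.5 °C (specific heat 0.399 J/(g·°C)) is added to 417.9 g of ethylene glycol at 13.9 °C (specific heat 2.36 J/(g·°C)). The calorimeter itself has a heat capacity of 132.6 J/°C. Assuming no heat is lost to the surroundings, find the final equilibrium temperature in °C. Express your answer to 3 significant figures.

Heat lost by zinc = heat gained by ethylene glycol + calorimeter.
(281.8)(0.399)(79.5 − T) = [(417.9)(2.36) + 132.6](T − 13.9)
112.4382 (79.5 − T) = 1118.844 (T − 13.9)
8938.8 − 112.4382 T = 1118.844 T − 15552
24490.8 = 1231.2822 T
T = 19.89 °C

T_f = 19.9 °C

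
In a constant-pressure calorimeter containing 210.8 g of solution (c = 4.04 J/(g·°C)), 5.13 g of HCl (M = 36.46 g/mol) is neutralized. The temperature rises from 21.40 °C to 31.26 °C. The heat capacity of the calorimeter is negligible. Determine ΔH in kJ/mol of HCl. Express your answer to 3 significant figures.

ΔH = -59.7 kJ/mol

|ΔT| = |31.26 − 21.40| = 9.86 °C
|q_surr| = (210.8 × 4.04) × 9.86 = 851.632 × 9.86 = 8397 J
n(HCl) = 5.13 / 36.46 = 0.1407 mol
Temperature rose, so q_rxn = −|q_surr| = -8.397 kJ
ΔH = q_rxn / n = -59.68 kJ/mol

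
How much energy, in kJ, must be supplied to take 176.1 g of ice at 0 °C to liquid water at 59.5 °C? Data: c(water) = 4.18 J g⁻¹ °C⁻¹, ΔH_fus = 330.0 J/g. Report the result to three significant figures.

q = 102 kJ

q1 (melt at 0 °C): 176.1 × 330.0 = 58113 J
q2 (heat water 0.0→59.5 °C): 176.1 × 4.18 × 59.5 = 43798 J
Total: 58113 + 43798 = 101911 J = 102 kJ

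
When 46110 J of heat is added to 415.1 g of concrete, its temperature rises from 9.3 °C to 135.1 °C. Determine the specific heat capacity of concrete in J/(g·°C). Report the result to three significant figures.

c = q / (m ΔT) = 46110 / (415.1 × 125.8)
c = 46110 / 52219.58 = 0.883 J/(g·°C)

c = 0.883 J/(g·°C)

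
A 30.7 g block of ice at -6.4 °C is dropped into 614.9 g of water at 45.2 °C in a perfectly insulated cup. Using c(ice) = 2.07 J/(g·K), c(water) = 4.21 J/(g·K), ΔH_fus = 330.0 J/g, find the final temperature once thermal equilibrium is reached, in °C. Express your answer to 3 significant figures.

T_f = 39.2 °C

Heat to bring ice to 0 °C and melt it: q₁ = 30.7×2.07×6.4 + 30.7×330.0 = 10538 J
Heat the water can supply cooling to 0 °C: 614.9×4.21×45.2 = 117011 J > q₁, so all ice melts.
Energy balance: 614.9×4.21×(45.2 − T) = 10538 + 30.7×4.21×(T − 0)
2588.729(45.2 − T) = 10538 + 129.247 T
117011 − 10538 = 2717.976 T
T = 106473 / 2717.976 = 39.17 °C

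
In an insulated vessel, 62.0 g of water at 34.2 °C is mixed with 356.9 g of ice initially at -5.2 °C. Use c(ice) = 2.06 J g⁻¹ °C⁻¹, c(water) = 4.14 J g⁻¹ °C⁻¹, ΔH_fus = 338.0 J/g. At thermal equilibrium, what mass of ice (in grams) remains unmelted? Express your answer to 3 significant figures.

m_ice remaining = 342 g

Heat to warm all ice to 0 °C: 356.9×2.06×5.2 = 3823.1 J
Heat released by water cooling to 0 °C: 62.0×4.14×34.2 = 8778.5 J
8778.5 J < 3823.1 + 356.9×338.0 = 124455.3 J, so not all ice melts; final T = 0 °C.
Heat left for melting: 8778.5 − 3823.1 = 4955.4 J
Mass melted = 4955.4 / 338.0 = 14.66 g
Ice remaining = 356.9 − 14.66 = 342.24 g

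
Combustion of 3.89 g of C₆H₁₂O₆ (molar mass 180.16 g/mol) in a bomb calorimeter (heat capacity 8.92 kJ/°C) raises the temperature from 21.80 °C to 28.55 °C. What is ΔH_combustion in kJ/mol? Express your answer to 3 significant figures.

ΔT = 28.55 − 21.80 = 6.75 °C
q_cal = C_cal × ΔT = 8.92 × 6.75 = 60.21 kJ
n = 3.89 / 180.16 = 0.02159 mol
q_rxn = −q_cal = -60.21 kJ
ΔH = -60.21 / 0.02159 = -2789 kJ/mol

ΔH = -2790 kJ/mol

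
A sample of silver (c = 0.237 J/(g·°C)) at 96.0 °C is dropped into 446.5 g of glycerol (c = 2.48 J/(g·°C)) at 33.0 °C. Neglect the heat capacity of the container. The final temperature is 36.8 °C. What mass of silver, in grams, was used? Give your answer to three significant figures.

q_gained = (446.5 × 2.48) × (36.8 − 33.0) = 4208 J
q_lost = m × 0.237 × (96.0 − 36.8) = 14.0304 m
m = 4208 / 14.0304 = 300 g

m = 300 g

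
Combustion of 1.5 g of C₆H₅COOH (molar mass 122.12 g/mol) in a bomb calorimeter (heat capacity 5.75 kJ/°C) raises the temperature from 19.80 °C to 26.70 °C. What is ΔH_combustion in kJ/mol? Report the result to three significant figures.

ΔT = 26.70 − 19.80 = 6.90 °C
q_cal = C_cal × ΔT = 5.75 × 6.90 = 39.675 kJ
n = 1.5 / 122.12 = 0.01228 mol
q_rxn = −q_cal = -39.675 kJ
ΔH = -39.675 / 0.01228 = -3231 kJ/mol

ΔH = -3230 kJ/mol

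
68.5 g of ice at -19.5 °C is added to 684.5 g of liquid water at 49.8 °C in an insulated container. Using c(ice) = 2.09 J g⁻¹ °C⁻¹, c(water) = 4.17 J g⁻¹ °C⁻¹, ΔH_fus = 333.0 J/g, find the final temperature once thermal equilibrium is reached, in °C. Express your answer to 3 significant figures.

T_f = 37.1 °C

Heat to bring ice to 0 °C and melt it: q₁ = 68.5×2.09×19.5 + 68.5×333.0 = 25602 J
Heat the water can supply cooling to 0 °C: 684.5×4.17×49.8 = 142147 J > q₁, so all ice melts.
Energy balance: 684.5×4.17×(49.8 − T) = 25602 + 68.5×4.17×(T − 0)
2854.365(49.8 − T) = 25602 + 285.645 T
142147 − 25602 = 3140.010 T
T = 116545 / 3140.010 = 37.12 °C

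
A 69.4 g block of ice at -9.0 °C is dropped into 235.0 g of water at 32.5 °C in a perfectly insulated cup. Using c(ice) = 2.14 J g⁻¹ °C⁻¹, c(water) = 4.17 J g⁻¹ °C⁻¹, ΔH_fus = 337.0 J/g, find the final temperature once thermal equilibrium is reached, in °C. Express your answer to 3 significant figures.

T_f = 5.61 °C

Heat to bring ice to 0 °C and melt it: q₁ = 69.4×2.14×9.0 + 69.4×337.0 = 24724 J
Heat the water can supply cooling to 0 °C: 235.0×4.17×32.5 = 31848.4 J > q₁, so all ice melts.
Energy balance: 235.0×4.17×(32.5 − T) = 24724 + 69.4×4.17×(T − 0)
979.95(32.5 − T) = 24724 + 289.398 T
31848.4 − 24724 = 1269.348 T
T = 7124.4 / 1269.348 = 5.613 °C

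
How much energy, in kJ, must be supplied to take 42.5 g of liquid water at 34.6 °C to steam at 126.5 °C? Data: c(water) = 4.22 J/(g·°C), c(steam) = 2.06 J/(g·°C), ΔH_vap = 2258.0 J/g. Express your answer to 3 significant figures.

q1 (heat water 34.6→100.0 °C): 42.5 × 4.22 × 65.4 = 11729 J
q2 (vaporize at 100 °C): 42.5 × 2258.0 = 95965 J
q3 (heat steam 100.0→126.5 °C): 42.5 × 2.06 × 26.5 = 2320 J
Total: 11729 + 95965 + 2320 = 110014 J = 110 kJ

q = 110 kJ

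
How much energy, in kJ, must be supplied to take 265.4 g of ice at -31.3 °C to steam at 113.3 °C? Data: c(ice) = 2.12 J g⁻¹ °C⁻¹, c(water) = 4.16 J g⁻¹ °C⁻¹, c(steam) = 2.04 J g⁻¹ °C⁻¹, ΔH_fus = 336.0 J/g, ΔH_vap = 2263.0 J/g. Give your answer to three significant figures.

q = 825 kJ

q1 (heat ice -31.3→0.0 °C): 265.4 × 2.12 × 31.3 = 17611 J
q2 (melt at 0 °C): 265.4 × 336.0 = 89174 J
q3 (heat water 0.0→100.0 °C): 265.4 × 4.16 × 100.0 = 110406 J
q4 (vaporize at 100 °C): 265.4 × 2263.0 = 600600 J
q5 (heat steam 100.0→113.3 °C): 265.4 × 2.04 × 13.3 = 7201 J
Total: 17611 + 89174 + 110406 + 600600 + 7201 = 824992 J = 825 kJ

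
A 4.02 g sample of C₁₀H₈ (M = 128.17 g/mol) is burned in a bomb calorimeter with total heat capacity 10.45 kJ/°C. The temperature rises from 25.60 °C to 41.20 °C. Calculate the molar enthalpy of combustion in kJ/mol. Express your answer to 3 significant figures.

ΔT = 41.20 − 25.60 = 15.60 °C
q_cal = C_cal × ΔT = 10.45 × 15.60 = 163.02 kJ
n = 4.02 / 128.17 = 0.03136 mol
q_rxn = −q_cal = -163.02 kJ
ΔH = -163.02 / 0.03136 = -5198 kJ/mol

ΔH = -5200 kJ/mol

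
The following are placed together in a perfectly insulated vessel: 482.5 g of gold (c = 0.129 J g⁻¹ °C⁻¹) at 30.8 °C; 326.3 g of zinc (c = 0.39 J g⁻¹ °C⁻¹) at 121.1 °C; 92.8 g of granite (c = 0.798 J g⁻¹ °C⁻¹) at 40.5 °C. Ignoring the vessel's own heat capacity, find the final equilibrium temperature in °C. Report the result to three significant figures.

T_f = 77.1 °C

Σ mᵢcᵢ(T − Tᵢ) = 0  ⇒  T = Σ mᵢcᵢTᵢ / Σ mᵢcᵢ
Σ mᵢcᵢ = 482.5×0.129 + 326.3×0.39 + 92.8×0.798 = 263.5539
Σ mᵢcᵢTᵢ = 62.2425×30.8 + 127.257×121.1 + 74.0544×40.5 = 20327
T = 20327 / 263.5539 = 77.13 °C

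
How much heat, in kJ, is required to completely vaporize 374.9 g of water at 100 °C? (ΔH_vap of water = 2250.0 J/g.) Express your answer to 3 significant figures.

q = m × ΔH_vap = 374.9 × 2250.0 = 843500 J = 844 kJ

q = 844 kJ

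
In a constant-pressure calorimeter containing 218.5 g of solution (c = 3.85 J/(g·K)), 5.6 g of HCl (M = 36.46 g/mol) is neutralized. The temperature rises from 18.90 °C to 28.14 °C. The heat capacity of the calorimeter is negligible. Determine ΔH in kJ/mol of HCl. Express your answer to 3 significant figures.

|ΔT| = |28.14 − 18.90| = 9.24 °C
|q_surr| = (218.5 × 3.85) × 9.24 = 841.225 × 9.24 = 7773 J
n(HCl) = 5.6 / 36.46 = 0.1536 mol
Temperature rose, so q_rxn = −|q_surr| = -7.773 kJ
ΔH = q_rxn / n = -50.61 kJ/mol

ΔH = -50.6 kJ/mol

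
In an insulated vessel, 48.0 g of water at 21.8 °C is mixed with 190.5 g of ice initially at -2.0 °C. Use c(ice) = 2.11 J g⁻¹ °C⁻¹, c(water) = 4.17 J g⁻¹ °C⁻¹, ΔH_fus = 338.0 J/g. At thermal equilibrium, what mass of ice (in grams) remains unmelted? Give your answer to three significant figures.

Heat to warm all ice to 0 °C: 190.5×2.11×2.0 = 803.91 J
Heat released by water cooling to 0 °C: 48.0×4.17×21.8 = 4363.5 J
4363.5 J < 803.91 + 190.5×338.0 = 65192.91 J, so not all ice melts; final T = 0 °C.
Heat left for melting: 4363.5 − 803.91 = 3559.59 J
Mass melted = 3559.59 / 338.0 = 10.53 g
Ice remaining = 190.5 − 10.53 = 179.97 g

m_ice remaining = 180 g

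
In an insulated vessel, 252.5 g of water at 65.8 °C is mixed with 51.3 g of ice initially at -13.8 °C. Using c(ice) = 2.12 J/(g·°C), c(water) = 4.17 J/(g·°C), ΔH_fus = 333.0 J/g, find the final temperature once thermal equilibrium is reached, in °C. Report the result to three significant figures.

Heat to bring ice to 0 °C and melt it: q₁ = 51.3×2.12×13.8 + 51.3×333.0 = 18584 J
Heat the water can supply cooling to 0 °C: 252.5×4.17×65.8 = 69282.5 J > q₁, so all ice melts.
Energy balance: 252.5×4.17×(65.8 − T) = 18584 + 51.3×4.17×(T − 0)
1052.925(65.8 − T) = 18584 + 213.921 T
69282.5 − 18584 = 1266.846 T
T = 50698.5 / 1266.846 = 40.02 °C

T_f = 40.0 °C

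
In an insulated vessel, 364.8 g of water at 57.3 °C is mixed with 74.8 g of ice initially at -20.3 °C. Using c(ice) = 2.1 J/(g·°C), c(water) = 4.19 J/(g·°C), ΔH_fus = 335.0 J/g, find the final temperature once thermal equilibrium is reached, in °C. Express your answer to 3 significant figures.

T_f = 32.2 °C

Heat to bring ice to 0 °C and melt it: q₁ = 74.8×2.1×20.3 + 74.8×335.0 = 28247 J
Heat the water can supply cooling to 0 °C: 364.8×4.19×57.3 = 87583.7 J > q₁, so all ice melts.
Energy balance: 364.8×4.19×(57.3 − T) = 28247 + 74.8×4.19×(T − 0)
1528.512(57.3 − T) = 28247 + 313.412 T
87583.7 − 28247 = 1841.924 T
T = 59336.7 / 1841.924 = 32.21 °C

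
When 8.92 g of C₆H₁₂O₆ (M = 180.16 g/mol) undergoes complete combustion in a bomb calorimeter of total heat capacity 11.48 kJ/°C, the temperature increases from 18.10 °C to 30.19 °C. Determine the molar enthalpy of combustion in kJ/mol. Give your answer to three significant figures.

ΔH = -2800 kJ/mol

ΔT = 30.19 − 18.10 = 12.09 °C
q_cal = C_cal × ΔT = 11.48 × 12.09 = 138.7932 kJ
n = 8.92 / 180.16 = 0.04951 mol
q_rxn = −q_cal = -138.7932 kJ
ΔH = -138.7932 / 0.04951 = -2803 kJ/mol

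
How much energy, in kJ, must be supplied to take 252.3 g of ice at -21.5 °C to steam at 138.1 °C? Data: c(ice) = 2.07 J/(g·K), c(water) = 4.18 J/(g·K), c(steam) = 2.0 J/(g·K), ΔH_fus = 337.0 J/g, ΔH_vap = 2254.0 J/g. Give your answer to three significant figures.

q = 790 kJ

q1 (heat ice -21.5→0.0 °C): 252.3 × 2.07 × 21.5 = 11229 J
q2 (melt at 0 °C): 252.3 × 337.0 = 85025 J
q3 (heat water 0.0→100.0 °C): 252.3 × 4.18 × 100.0 = 105461 J
q4 (vaporize at 100 °C): 252.3 × 2254.0 = 568684 J
q5 (heat steam 100.0→138.1 °C): 252.3 × 2.0 × 38.1 = 19225 J
Total: 11229 + 85025 + 105461 + 568684 + 19225 = 789624 J = 790 kJ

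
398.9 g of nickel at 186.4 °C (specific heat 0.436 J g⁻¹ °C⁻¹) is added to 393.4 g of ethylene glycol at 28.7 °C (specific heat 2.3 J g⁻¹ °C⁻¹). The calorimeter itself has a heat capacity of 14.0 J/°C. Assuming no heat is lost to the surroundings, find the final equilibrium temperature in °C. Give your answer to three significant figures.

Heat lost by nickel = heat gained by ethylene glycol + calorimeter.
(398.9)(0.436)(186.4 − T) = [(393.4)(2.3) + 14.0](T − 28.7)
173.9204 (186.4 − T) = 918.82 (T − 28.7)
32419 − 173.9204 T = 918.82 T − 26370
58789 = 1092.7404 T
T = 53.80 °C

T_f = 53.8 °C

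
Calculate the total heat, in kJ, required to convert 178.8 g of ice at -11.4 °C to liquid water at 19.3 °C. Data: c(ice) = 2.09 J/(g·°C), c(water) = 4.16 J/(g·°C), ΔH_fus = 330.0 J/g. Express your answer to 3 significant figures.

q = 77.6 kJ

q1 (heat ice -11.4→0.0 °C): 178.8 × 2.09 × 11.4 = 4260 J
q2 (melt at 0 °C): 178.8 × 330.0 = 59004 J
q3 (heat water 0.0→19.3 °C): 178.8 × 4.16 × 19.3 = 14355 J
Total: 4260 + 59004 + 14355 = 77619 J = 77.6 kJ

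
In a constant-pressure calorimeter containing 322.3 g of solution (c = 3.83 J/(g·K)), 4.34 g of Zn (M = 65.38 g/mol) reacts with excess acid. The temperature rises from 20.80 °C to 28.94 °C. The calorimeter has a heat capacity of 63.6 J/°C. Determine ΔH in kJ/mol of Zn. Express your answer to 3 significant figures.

ΔH = -159 kJ/mol

|ΔT| = |28.94 − 20.80| = 8.14 °C
|q_surr| = (322.3 × 3.83 + 63.6) × 8.14 = 1298.009 × 8.14 = 10570 J
n(Zn) = 4.34 / 65.38 = 0.06638 mol
Temperature rose, so q_rxn = −|q_surr| = -10.57 kJ
ΔH = q_rxn / n = -159.2 kJ/mol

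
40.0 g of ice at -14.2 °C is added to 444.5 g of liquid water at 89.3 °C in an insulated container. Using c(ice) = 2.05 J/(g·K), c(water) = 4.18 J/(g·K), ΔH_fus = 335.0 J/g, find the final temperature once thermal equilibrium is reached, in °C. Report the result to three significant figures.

Heat to bring ice to 0 °C and melt it: q₁ = 40.0×2.05×14.2 + 40.0×335.0 = 14564 J
Heat the water can supply cooling to 0 °C: 444.5×4.18×89.3 = 165920 J > q₁, so all ice melts.
Energy balance: 444.5×4.18×(89.3 − T) = 14564 + 40.0×4.18×(T − 0)
1858.01(89.3 − T) = 14564 + 167.2 T
165920 − 14564 = 2025.21 T
T = 151356 / 2025.21 = 74.74 °C

T_f = 74.7 °C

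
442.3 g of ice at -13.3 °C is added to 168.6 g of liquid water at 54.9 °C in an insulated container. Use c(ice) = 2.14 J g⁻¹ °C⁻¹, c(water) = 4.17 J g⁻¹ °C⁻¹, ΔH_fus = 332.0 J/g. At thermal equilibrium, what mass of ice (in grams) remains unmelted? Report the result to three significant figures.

Heat to warm all ice to 0 °C: 442.3×2.14×13.3 = 12589 J
Heat released by water cooling to 0 °C: 168.6×4.17×54.9 = 38598 J
38598 J < 12589 + 442.3×332.0 = 159432.6 J, so not all ice melts; final T = 0 °C.
Heat left for melting: 38598 − 12589 = 26009 J
Mass melted = 26009 / 332.0 = 78.34 g
Ice remaining = 442.3 − 78.34 = 363.96 g

m_ice remaining = 364 g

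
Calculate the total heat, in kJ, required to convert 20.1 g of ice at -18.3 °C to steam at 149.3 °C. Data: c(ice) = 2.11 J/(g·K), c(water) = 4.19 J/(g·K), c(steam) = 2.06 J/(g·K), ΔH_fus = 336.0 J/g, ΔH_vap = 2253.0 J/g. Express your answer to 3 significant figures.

q1 (heat ice -18.3→0.0 °C): 20.1 × 2.11 × 18.3 = 776 J
q2 (melt at 0 °C): 20.1 × 336.0 = 6754 J
q3 (heat water 0.0→100.0 °C): 20.1 × 4.19 × 100.0 = 8422 J
q4 (vaporize at 100 °C): 20.1 × 2253.0 = 45285 J
q5 (heat steam 100.0→149.3 °C): 20.1 × 2.06 × 49.3 = 2041 J
Total: 776 + 6754 + 8422 + 45285 + 2041 = 63278 J = 63.3 kJ

q = 63.3 kJ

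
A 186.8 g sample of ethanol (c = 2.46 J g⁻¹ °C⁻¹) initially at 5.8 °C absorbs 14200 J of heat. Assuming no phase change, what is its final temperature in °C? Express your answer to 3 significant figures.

T_f = 36.7 °C

ΔT = q / (m c) = 14200 / (186.8 × 2.46) = 30.90 °C
T_f = 5.8 + 30.90 = 36.70 °C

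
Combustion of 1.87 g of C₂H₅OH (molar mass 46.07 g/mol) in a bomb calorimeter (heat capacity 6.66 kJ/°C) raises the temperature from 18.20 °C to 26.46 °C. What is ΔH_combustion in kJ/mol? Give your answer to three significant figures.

ΔH = -1360 kJ/mol

ΔT = 26.46 − 18.20 = 8.26 °C
q_cal = C_cal × ΔT = 6.66 × 8.26 = 55.0116 kJ
n = 1.87 / 46.07 = 0.04059 mol
q_rxn = −q_cal = -55.0116 kJ
ΔH = -55.0116 / 0.04059 = -1355 kJ/mol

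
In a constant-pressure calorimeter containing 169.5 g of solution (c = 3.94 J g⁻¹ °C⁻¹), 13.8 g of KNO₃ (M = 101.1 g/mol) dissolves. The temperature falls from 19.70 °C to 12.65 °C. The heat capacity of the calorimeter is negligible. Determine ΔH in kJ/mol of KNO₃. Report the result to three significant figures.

|ΔT| = |12.65 − 19.70| = 7.05 °C
|q_surr| = (169.5 × 3.94) × 7.05 = 667.83 × 7.05 = 4708 J
n(KNO₃) = 13.8 / 101.1 = 0.1365 mol
Temperature fell, so q_rxn = +|q_surr| = 4.708 kJ
ΔH = q_rxn / n = 34.49 kJ/mol

ΔH = 34.5 kJ/mol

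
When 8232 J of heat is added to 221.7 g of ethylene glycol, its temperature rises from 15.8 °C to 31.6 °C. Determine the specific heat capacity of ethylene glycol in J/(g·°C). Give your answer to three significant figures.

c = 2.35 J/(g·°C)

c = q / (m ΔT) = 8232 / (221.7 × 15.8)
c = 8232 / 3502.86 = 2.35 J/(g·°C)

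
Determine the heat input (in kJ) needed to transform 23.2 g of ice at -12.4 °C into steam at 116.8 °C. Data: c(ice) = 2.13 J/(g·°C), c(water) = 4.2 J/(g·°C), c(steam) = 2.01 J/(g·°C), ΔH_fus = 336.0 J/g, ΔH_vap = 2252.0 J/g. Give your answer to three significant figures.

q = 71.2 kJ

q1 (heat ice -12.4→0.0 °C): 23.2 × 2.13 × 12.4 = 613 J
q2 (melt at 0 °C): 23.2 × 336.0 = 7795 J
q3 (heat water 0.0→100.0 °C): 23.2 × 4.2 × 100.0 = 9744 J
q4 (vaporize at 100 °C): 23.2 × 2252.0 = 52246 J
q5 (heat steam 100.0→116.8 °C): 23.2 × 2.01 × 16.8 = 783 J
Total: 613 + 7795 + 9744 + 52246 + 783 = 71181 J = 71.2 kJ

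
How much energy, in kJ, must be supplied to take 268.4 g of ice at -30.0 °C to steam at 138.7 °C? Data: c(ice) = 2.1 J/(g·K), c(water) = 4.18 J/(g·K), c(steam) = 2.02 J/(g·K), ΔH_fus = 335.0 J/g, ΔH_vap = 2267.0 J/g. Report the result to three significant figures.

q1 (heat ice -30.0→0.0 °C): 268.4 × 2.1 × 30.0 = 16909 J
q2 (melt at 0 °C): 268.4 × 335.0 = 89914 J
q3 (heat water 0.0→100.0 °C): 268.4 × 4.18 × 100.0 = 112191 J
q4 (vaporize at 100 °C): 268.4 × 2267.0 = 608463 J
q5 (heat steam 100.0→138.7 °C): 268.4 × 2.02 × 38.7 = 20982 J
Total: 16909 + 89914 + 112191 + 608463 + 20982 = 848459 J = 848 kJ

q = 848 kJ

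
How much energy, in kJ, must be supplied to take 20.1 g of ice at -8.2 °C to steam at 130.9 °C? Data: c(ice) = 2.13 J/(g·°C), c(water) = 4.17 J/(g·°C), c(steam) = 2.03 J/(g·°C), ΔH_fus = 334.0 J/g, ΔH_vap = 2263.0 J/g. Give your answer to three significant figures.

q = 62.2 kJ

q1 (heat ice -8.2→0.0 °C): 20.1 × 2.13 × 8.2 = 351 J
q2 (melt at 0 °C): 20.1 × 334.0 = 6713 J
q3 (heat water 0.0→100.0 °C): 20.1 × 4.17 × 100.0 = 8382 J
q4 (vaporize at 100 °C): 20.1 × 2263.0 = 45486 J
q5 (heat steam 100.0→130.9 °C): 20.1 × 2.03 × 30.9 = 1261 J
Total: 351 + 6713 + 8382 + 45486 + 1261 = 62193 J = 62.2 kJ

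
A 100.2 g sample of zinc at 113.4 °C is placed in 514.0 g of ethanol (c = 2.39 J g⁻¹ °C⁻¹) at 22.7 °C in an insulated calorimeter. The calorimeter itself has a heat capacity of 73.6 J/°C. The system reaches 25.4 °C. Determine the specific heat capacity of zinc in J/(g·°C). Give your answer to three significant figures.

c = 0.399 J/(g·°C)

q_gained = (514.0 × 2.39 + 73.6) × (25.4 − 22.7) = 3516 J
q_lost = 100.2 × c × (113.4 − 25.4) = 8817.6 c
Set equal: c = 3516 / 8817.6 = 0.399 J/(g·°C)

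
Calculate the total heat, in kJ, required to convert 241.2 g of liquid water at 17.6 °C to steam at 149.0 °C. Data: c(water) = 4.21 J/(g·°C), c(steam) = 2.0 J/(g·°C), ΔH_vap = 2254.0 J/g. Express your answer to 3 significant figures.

q1 (heat water 17.6→100.0 °C): 241.2 × 4.21 × 82.4 = 83673 J
q2 (vaporize at 100 °C): 241.2 × 2254.0 = 543665 J
q3 (heat steam 100.0→149.0 °C): 241.2 × 2.0 × 49.0 = 23638 J
Total: 83673 + 543665 + 23638 = 650976 J = 651 kJ

q = 651 kJ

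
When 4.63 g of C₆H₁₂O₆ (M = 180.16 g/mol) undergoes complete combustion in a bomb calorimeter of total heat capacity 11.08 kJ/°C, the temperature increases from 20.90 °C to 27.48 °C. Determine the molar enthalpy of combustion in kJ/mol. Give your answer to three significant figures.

ΔH = -2840 kJ/mol

ΔT = 27.48 − 20.90 = 6.58 °C
q_cal = C_cal × ΔT = 11.08 × 6.58 = 72.9064 kJ
n = 4.63 / 180.16 = 0.02570 mol
q_rxn = −q_cal = -72.9064 kJ
ΔH = -72.9064 / 0.02570 = -2837 kJ/mol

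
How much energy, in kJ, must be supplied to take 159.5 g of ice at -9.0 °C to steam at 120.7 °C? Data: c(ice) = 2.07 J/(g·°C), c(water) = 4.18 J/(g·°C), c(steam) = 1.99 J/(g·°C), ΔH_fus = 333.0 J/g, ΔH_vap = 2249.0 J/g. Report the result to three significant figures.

q1 (heat ice -9.0→0.0 °C): 159.5 × 2.07 × 9.0 = 2971 J
q2 (melt at 0 °C): 159.5 × 333.0 = 53114 J
q3 (heat water 0.0→100.0 °C): 159.5 × 4.18 × 100.0 = 66671 J
q4 (vaporize at 100 °C): 159.5 × 2249.0 = 358716 J
q5 (heat steam 100.0→120.7 °C): 159.5 × 1.99 × 20.7 = 6570 J
Total: 2971 + 53114 + 66671 + 358716 + 6570 = 488042 J = 488 kJ

q = 488 kJ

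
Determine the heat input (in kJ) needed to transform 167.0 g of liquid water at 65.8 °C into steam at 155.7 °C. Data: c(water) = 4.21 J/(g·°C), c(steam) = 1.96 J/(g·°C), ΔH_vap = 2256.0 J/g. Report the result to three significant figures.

q = 419 kJ

q1 (heat water 65.8→100.0 °C): 167.0 × 4.21 × 34.2 = 24045 J
q2 (vaporize at 100 °C): 167.0 × 2256.0 = 376752 J
q3 (heat steam 100.0→155.7 °C): 167.0 × 1.96 × 55.7 = 18232 J
Total: 24045 + 376752 + 18232 = 419029 J = 419 kJ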